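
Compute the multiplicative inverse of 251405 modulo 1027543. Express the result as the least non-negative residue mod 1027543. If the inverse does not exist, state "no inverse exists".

no inverse exists

Compute gcd(251405, 1027543):
1027543 = 4×251405 + 21923
251405 = 11×21923 + 10252
21923 = 2×10252 + 1419
10252 = 7×1419 + 319
1419 = 4×319 + 143
319 = 2×143 + 33
143 = 4×33 + 11
33 = 3×11 + 0
gcd(251405, 1027543) = 11 ≠ 1, so 251405 has no multiplicative inverse modulo 1027543.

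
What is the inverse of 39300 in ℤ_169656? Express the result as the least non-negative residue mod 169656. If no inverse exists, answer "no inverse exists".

Euclidean algorithm on 169656, 39300:
169656 = 4×39300 + 12456
39300 = 3×12456 + 1932
12456 = 6×1932 + 864
1932 = 2×864 + 204
864 = 4×204 + 48
204 = 4×48 + 12
48 = 4×12 + 0
Since gcd = 12 > 1, 39300 is not a unit mod 169656.

no inverse exists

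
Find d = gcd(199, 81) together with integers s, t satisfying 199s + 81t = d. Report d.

Euclidean algorithm:
199 = 2×81 + 37
81 = 2×37 + 7
37 = 5×7 + 2
7 = 3×2 + 1
2 = 2×1 + 0
gcd(199, 81) = 1.
Express as a combination:
1 = 7 − 3·2
1 = −3·37 + 16·7
1 = 16·81 − 35·37
1 = −35·199 + 86·81
So 1 = (-35)·199 + (86)·81.

1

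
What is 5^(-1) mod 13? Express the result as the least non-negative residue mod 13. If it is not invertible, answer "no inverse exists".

8

Apply the Euclidean algorithm to 13 and 5:
13 = 2·5 + 3
5 = 1·3 + 2
3 = 1·2 + 1
2 = 2·1 + 0
The gcd is 1. Working backward:
1 = 3 − 2
1 = −5 + 2·3
1 = 2·13 − 5·5
So 5·(-5) ≡ 1 (mod 13), and -5 ≡ 8 (mod 13).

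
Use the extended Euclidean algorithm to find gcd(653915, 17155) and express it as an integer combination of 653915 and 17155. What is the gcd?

Apply Euclid's algorithm to 653915 and 17155:
653915 = 38·17155 + 2025
17155 = 8·2025 + 955
2025 = 2·955 + 115
955 = 8·115 + 35
115 = 3·35 + 10
35 = 3·10 + 5
10 = 2·5 + 0
gcd(653915, 17155) = 5.
Express as a combination:
5 = 35 − 3·10
5 = −3·115 + 10·35
5 = 10·955 − 83·115
5 = −83·2025 + 176·955
5 = 176·17155 − 1491·2025
5 = −1491·653915 + 56834·17155
So 5 = (-1491)·653915 + (56834)·17155.

5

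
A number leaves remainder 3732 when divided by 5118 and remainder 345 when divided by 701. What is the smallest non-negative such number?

2404074

Write x = 3732 + 5118·k. Then 5118·k ≡ 345 − 3732 ≡ 118 (mod 701).
Need 5118⁻¹ mod 701. Extended Euclid on (701, 211):
701 = 3*211 + 68
211 = 3*68 + 7
68 = 9*7 + 5
7 = 1*5 + 2
5 = 2*2 + 1
2 = 2*1 + 0
Back-substitute:
1 = 5 − 2·2
1 = −2·7 + 3·5
1 = 3·68 − 29·7
1 = −29·211 + 90·68
1 = 90·701 − 299·211
5118⁻¹ ≡ 402 (mod 701), so k ≡ 402·118 ≡ 469 (mod 701).
x = 3732 + 5118·469 = 2404074.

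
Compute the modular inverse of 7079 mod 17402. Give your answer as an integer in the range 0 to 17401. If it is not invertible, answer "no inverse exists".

5359

Run Euclid on (17402, 7079):
17402 = 2*7079 + 3244
7079 = 2*3244 + 591
3244 = 5*591 + 289
591 = 2*289 + 13
289 = 22*13 + 3
13 = 4*3 + 1
3 = 3*1 + 0
gcd = 1, so the inverse exists. Back-substitute:
1 = 13 − 4·3
1 = −4·289 + 89·13
1 = 89·591 − 182·289
1 = −182·3244 + 999·591
1 = 999·7079 − 2180·3244
1 = −2180·17402 + 5359·7079
So 7079·5359 ≡ 1 (mod 17402).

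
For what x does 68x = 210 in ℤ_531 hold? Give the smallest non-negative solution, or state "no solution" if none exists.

First find gcd(68, 531):
531 = 7×68 + 55
68 = 1×55 + 13
55 = 4×13 + 3
13 = 4×3 + 1
3 = 3×1 + 0
gcd = 1, so a unique solution mod 531 exists.
Back-substitute for the Bézout coefficients:
1 = 13 − 4·3
1 = −4·55 + 17·13
1 = 17·68 − 21·55
1 = −21·531 + 164·68
So 68·(164) ≡ 1 (mod 531), giving 68⁻¹ ≡ 164.
x ≡ 68⁻¹·210 ≡ 164·210 ≡ 456 (mod 531).

456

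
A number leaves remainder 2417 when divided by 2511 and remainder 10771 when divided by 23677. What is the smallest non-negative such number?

Write x = 2417 + 2511·k. Then 2511·k ≡ 10771 − 2417 ≡ 8354 (mod 23677).
Need 2511⁻¹ mod 23677. Extended Euclid on (23677, 2511):
23677 = 9·2511 + 1078
2511 = 2·1078 + 355
1078 = 3·355 + 13
355 = 27·13 + 4
13 = 3·4 + 1
4 = 4·1 + 0
Back-substitute:
1 = 13 − 3·4
1 = −3·355 + 82·13
1 = 82·1078 − 249·355
1 = −249·2511 + 580·1078
1 = 580·23677 − 5469·2511
2511⁻¹ ≡ 18208 (mod 23677), so k ≡ 18208·8354 ≡ 8584 (mod 23677).
x = 2417 + 2511·8584 = 21556841.

21556841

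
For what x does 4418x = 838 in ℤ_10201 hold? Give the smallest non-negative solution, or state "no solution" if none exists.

8040

First find gcd(4418, 10201):
10201 = 2×4418 + 1365
4418 = 3×1365 + 323
1365 = 4×323 + 73
323 = 4×73 + 31
73 = 2×31 + 11
31 = 2×11 + 9
11 = 1×9 + 2
9 = 4×2 + 1
2 = 2×1 + 0
gcd = 1, so a unique solution mod 10201 exists.
Back-substitute for the Bézout coefficients:
1 = 9 − 4·2
1 = −4·11 + 5·9
1 = 5·31 − 14·11
1 = −14·73 + 33·31
1 = 33·323 − 146·73
1 = −146·1365 + 617·323
1 = 617·4418 − 1997·1365
1 = −1997·10201 + 4611·4418
So 4418·(4611) ≡ 1 (mod 10201), giving 4418⁻¹ ≡ 4611.
x ≡ 4418⁻¹·838 ≡ 4611·838 ≡ 8040 (mod 10201).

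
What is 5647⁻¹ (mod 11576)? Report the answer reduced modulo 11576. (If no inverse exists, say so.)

4967

gcd(11576, 5647) by repeated division:
11576 = 2·5647 + 282
5647 = 20·282 + 7
282 = 40·7 + 2
7 = 3·2 + 1
2 = 2·1 + 0
Since gcd(5647, 11576) = 1, back-substitute to write 1 as a combination:
1 = 7 − 3·2
1 = −3·282 + 121·7
1 = 121·5647 − 2423·282
1 = −2423·11576 + 4967·5647
So 5647·4967 ≡ 1 (mod 11576).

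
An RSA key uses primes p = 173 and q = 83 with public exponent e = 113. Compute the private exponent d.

8737

φ(n) = (p−1)(q−1) = 172·82 = 14104.
Need d with 113·d ≡ 1 (mod 14104). Apply the extended Euclidean algorithm:
14104 = 124*113 + 92
113 = 1*92 + 21
92 = 4*21 + 8
21 = 2*8 + 5
8 = 1*5 + 3
5 = 1*3 + 2
3 = 1*2 + 1
2 = 2*1 + 0
Back-substitute:
1 = 3 − 2
1 = −5 + 2·3
1 = 2·8 − 3·5
1 = −3·21 + 8·8
1 = 8·92 − 35·21
1 = −35·113 + 43·92
1 = 43·14104 − 5367·113
So 113·(-5367) ≡ 1 (mod 14104), hence d ≡ -5367 ≡ 8737 (mod 14104).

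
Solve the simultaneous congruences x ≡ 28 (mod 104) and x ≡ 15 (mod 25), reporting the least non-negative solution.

340

Write x = 28 + 104·k. Then 104·k ≡ 15 − 28 ≡ 12 (mod 25).
Need 104⁻¹ mod 25. Extended Euclid on (25, 4):
25 = 6·4 + 1
4 = 4·1 + 0
Back-substitute:
1 = 25 − 6·4
104⁻¹ ≡ 19 (mod 25), so k ≡ 19·12 ≡ 3 (mod 25).
x = 28 + 104·3 = 340.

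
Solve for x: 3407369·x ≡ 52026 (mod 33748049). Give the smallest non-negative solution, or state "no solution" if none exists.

622127

First find gcd(3407369, 33748049):
33748049 = 9·3407369 + 3081728
3407369 = 1·3081728 + 325641
3081728 = 9·325641 + 150959
325641 = 2·150959 + 23723
150959 = 6·23723 + 8621
23723 = 2·8621 + 6481
8621 = 1·6481 + 2140
6481 = 3·2140 + 61
2140 = 35·61 + 5
61 = 12·5 + 1
5 = 5·1 + 0
gcd = 1, so a unique solution mod 33748049 exists.
Back-substitute for the Bézout coefficients:
1 = 61 − 12·5
1 = −12·2140 + 421·61
1 = 421·6481 − 1275·2140
1 = −1275·8621 + 1696·6481
1 = 1696·23723 − 4667·8621
1 = −4667·150959 + 29698·23723
1 = 29698·325641 − 64063·150959
1 = −64063·3081728 + 606265·325641
1 = 606265·3407369 − 670328·3081728
1 = −670328·33748049 + 6639217·3407369
So 3407369·(6639217) ≡ 1 (mod 33748049), giving 3407369⁻¹ ≡ 6639217.
x ≡ 3407369⁻¹·52026 ≡ 6639217·52026 ≡ 622127 (mod 33748049).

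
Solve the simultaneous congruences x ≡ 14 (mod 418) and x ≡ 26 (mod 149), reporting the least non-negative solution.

6284

Write x = 14 + 418·k. Then 418·k ≡ 26 − 14 ≡ 12 (mod 149).
Need 418⁻¹ mod 149. Extended Euclid on (149, 120):
149 = 1×120 + 29
120 = 4×29 + 4
29 = 7×4 + 1
4 = 4×1 + 0
Back-substitute:
1 = 29 − 7·4
1 = −7·120 + 29·29
1 = 29·149 − 36·120
418⁻¹ ≡ 113 (mod 149), so k ≡ 113·12 ≡ 15 (mod 149).
x = 14 + 418·15 = 6284.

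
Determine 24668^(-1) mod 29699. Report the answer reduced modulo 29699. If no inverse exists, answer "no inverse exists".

7379

Apply the Euclidean algorithm to 29699 and 24668:
29699 = 1×24668 + 5031
24668 = 4×5031 + 4544
5031 = 1×4544 + 487
4544 = 9×487 + 161
487 = 3×161 + 4
161 = 40×4 + 1
4 = 4×1 + 0
The gcd is 1. Working backward:
1 = 161 − 40·4
1 = −40·487 + 121·161
1 = 121·4544 − 1129·487
1 = −1129·5031 + 1250·4544
1 = 1250·24668 − 6129·5031
1 = −6129·29699 + 7379·24668
So 24668·7379 ≡ 1 (mod 29699).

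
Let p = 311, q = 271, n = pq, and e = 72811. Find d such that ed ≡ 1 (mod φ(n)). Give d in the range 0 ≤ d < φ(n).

54091

φ(n) = (p−1)(q−1) = 310·270 = 83700.
Need d with 72811·d ≡ 1 (mod 83700). Apply the extended Euclidean algorithm:
83700 = 1·72811 + 10889
72811 = 6·10889 + 7477
10889 = 1·7477 + 3412
7477 = 2·3412 + 653
3412 = 5·653 + 147
653 = 4·147 + 65
147 = 2·65 + 17
65 = 3·17 + 14
17 = 1·14 + 3
14 = 4·3 + 2
3 = 1·2 + 1
2 = 2·1 + 0
Back-substitute:
1 = 3 − 2
1 = −14 + 5·3
1 = 5·17 − 6·14
1 = −6·65 + 23·17
1 = 23·147 − 52·65
1 = −52·653 + 231·147
1 = 231·3412 − 1207·653
1 = −1207·7477 + 2645·3412
1 = 2645·10889 − 3852·7477
1 = −3852·72811 + 25757·10889
1 = 25757·83700 − 29609·72811
So 72811·(-29609) ≡ 1 (mod 83700), hence d ≡ -29609 ≡ 54091 (mod 83700).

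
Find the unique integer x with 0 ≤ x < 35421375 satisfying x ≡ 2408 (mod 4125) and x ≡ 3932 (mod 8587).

Write x = 2408 + 4125·k. Then 4125·k ≡ 3932 − 2408 ≡ 1524 (mod 8587).
Need 4125⁻¹ mod 8587. Extended Euclid on (8587, 4125):
8587 = 2·4125 + 337
4125 = 12·337 + 81
337 = 4·81 + 13
81 = 6·13 + 3
13 = 4·3 + 1
3 = 3·1 + 0
Back-substitute:
1 = 13 − 4·3
1 = −4·81 + 25·13
1 = 25·337 − 104·81
1 = −104·4125 + 1273·337
1 = 1273·8587 − 2650·4125
4125⁻¹ ≡ 5937 (mod 8587), so k ≡ 5937·1524 ≡ 5877 (mod 8587).
x = 2408 + 4125·5877 = 24245033.

24245033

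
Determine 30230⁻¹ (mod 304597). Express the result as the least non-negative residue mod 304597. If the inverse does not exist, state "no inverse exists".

Extended Euclidean algorithm:
304597 = 10*30230 + 2297
30230 = 13*2297 + 369
2297 = 6*369 + 83
369 = 4*83 + 37
83 = 2*37 + 9
37 = 4*9 + 1
9 = 9*1 + 0
gcd = 1, so the inverse exists. Back-substitute:
1 = 37 − 4·9
1 = −4·83 + 9·37
1 = 9·369 − 40·83
1 = −40·2297 + 249·369
1 = 249·30230 − 3277·2297
1 = −3277·304597 + 33019·30230
So 30230·33019 ≡ 1 (mod 304597).

33019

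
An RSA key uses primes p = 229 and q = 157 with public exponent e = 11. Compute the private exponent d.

6467

φ(n) = (p−1)(q−1) = 228·156 = 35568.
Need d with 11·d ≡ 1 (mod 35568). Apply the extended Euclidean algorithm:
35568 = 3233*11 + 5
11 = 2*5 + 1
5 = 5*1 + 0
Back-substitute:
1 = 11 − 2·5
1 = −2·35568 + 6467·11
So 11·6467 ≡ 1 (mod 35568), hence d = 6467.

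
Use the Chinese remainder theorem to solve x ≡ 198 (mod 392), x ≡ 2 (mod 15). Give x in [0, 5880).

2942

Write x = 198 + 392·k. Then 392·k ≡ 2 − 198 ≡ 14 (mod 15).
Need 392⁻¹ mod 15. Extended Euclid on (15, 2):
15 = 7·2 + 1
2 = 2·1 + 0
Back-substitute:
1 = 15 − 7·2
392⁻¹ ≡ 8 (mod 15), so k ≡ 8·14 ≡ 7 (mod 15).
x = 198 + 392·7 = 2942.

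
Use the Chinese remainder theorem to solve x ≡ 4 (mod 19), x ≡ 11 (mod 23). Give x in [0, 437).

Write x = 4 + 19·k. Then 19·k ≡ 11 − 4 ≡ 7 (mod 23).
Need 19⁻¹ mod 23. Extended Euclid on (23, 19):
23 = 1·19 + 4
19 = 4·4 + 3
4 = 1·3 + 1
3 = 3·1 + 0
Back-substitute:
1 = 4 − 3
1 = −19 + 5·4
1 = 5·23 − 6·19
19⁻¹ ≡ 17 (mod 23), so k ≡ 17·7 ≡ 4 (mod 23).
x = 4 + 19·4 = 80.

80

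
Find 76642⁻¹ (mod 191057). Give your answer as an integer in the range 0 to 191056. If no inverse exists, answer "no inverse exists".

46544

Extended Euclidean algorithm:
191057 = 2·76642 + 37773
76642 = 2·37773 + 1096
37773 = 34·1096 + 509
1096 = 2·509 + 78
509 = 6·78 + 41
78 = 1·41 + 37
41 = 1·37 + 4
37 = 9·4 + 1
4 = 4·1 + 0
The gcd is 1. Working backward:
1 = 37 − 9·4
1 = −9·41 + 10·37
1 = 10·78 − 19·41
1 = −19·509 + 124·78
1 = 124·1096 − 267·509
1 = −267·37773 + 9202·1096
1 = 9202·76642 − 18671·37773
1 = −18671·191057 + 46544·76642
So 76642·46544 ≡ 1 (mod 191057).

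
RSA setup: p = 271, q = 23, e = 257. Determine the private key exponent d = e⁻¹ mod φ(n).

1433

φ(n) = (p−1)(q−1) = 270·22 = 5940.
Need d with 257·d ≡ 1 (mod 5940). Apply the extended Euclidean algorithm:
5940 = 23×257 + 29
257 = 8×29 + 25
29 = 1×25 + 4
25 = 6×4 + 1
4 = 4×1 + 0
Back-substitute:
1 = 25 − 6·4
1 = −6·29 + 7·25
1 = 7·257 − 62·29
1 = −62·5940 + 1433·257
So 257·1433 ≡ 1 (mod 5940), hence d = 1433.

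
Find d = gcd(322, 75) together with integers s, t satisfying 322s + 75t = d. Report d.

1

Apply Euclid's algorithm to 322 and 75:
322 = 4*75 + 22
75 = 3*22 + 9
22 = 2*9 + 4
9 = 2*4 + 1
4 = 4*1 + 0
gcd(322, 75) = 1.
Express as a combination:
1 = 9 − 2·4
1 = −2·22 + 5·9
1 = 5·75 − 17·22
1 = −17·322 + 73·75
So 1 = (-17)·322 + (73)·75.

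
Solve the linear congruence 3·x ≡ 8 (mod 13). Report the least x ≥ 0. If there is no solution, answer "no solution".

7

First find gcd(3, 13):
13 = 4×3 + 1
3 = 3×1 + 0
gcd = 1, so a unique solution mod 13 exists.
Back-substitute for the Bézout coefficients:
1 = 13 − 4·3
So 3·(-4) ≡ 1 (mod 13), giving 3⁻¹ ≡ 9.
x ≡ 3⁻¹·8 ≡ 9·8 ≡ 7 (mod 13).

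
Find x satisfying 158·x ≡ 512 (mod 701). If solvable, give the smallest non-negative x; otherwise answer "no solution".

First find gcd(158, 701):
701 = 4*158 + 69
158 = 2*69 + 20
69 = 3*20 + 9
20 = 2*9 + 2
9 = 4*2 + 1
2 = 2*1 + 0
gcd = 1, so a unique solution mod 701 exists.
Back-substitute for the Bézout coefficients:
1 = 9 − 4·2
1 = −4·20 + 9·9
1 = 9·69 − 31·20
1 = −31·158 + 71·69
1 = 71·701 − 315·158
So 158·(-315) ≡ 1 (mod 701), giving 158⁻¹ ≡ 386.
x ≡ 158⁻¹·512 ≡ 386·512 ≡ 651 (mod 701).

651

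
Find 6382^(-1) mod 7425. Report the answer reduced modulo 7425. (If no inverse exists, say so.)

Run Euclid on (7425, 6382):
7425 = 1·6382 + 1043
6382 = 6·1043 + 124
1043 = 8·124 + 51
124 = 2·51 + 22
51 = 2·22 + 7
22 = 3·7 + 1
7 = 7·1 + 0
The gcd is 1. Working backward:
1 = 22 − 3·7
1 = −3·51 + 7·22
1 = 7·124 − 17·51
1 = −17·1043 + 143·124
1 = 143·6382 − 875·1043
1 = −875·7425 + 1018·6382
So 6382·1018 ≡ 1 (mod 7425).

1018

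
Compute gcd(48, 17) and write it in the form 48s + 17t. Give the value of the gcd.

1

Apply Euclid's algorithm to 48 and 17:
48 = 2×17 + 14
17 = 1×14 + 3
14 = 4×3 + 2
3 = 1×2 + 1
2 = 2×1 + 0
gcd(48, 17) = 1.
Express as a combination:
1 = 3 − 2
1 = −14 + 5·3
1 = 5·17 − 6·14
1 = −6·48 + 17·17
So 1 = (-6)·48 + (17)·17.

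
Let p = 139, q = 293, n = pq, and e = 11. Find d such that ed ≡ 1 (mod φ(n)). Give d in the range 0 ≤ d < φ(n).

25643

φ(n) = (p−1)(q−1) = 138·292 = 40296.
Need d with 11·d ≡ 1 (mod 40296). Apply the extended Euclidean algorithm:
40296 = 3663·11 + 3
11 = 3·3 + 2
3 = 1·2 + 1
2 = 2·1 + 0
Back-substitute:
1 = 3 − 2
1 = −11 + 4·3
1 = 4·40296 − 14653·11
So 11·(-14653) ≡ 1 (mod 40296), hence d ≡ -14653 ≡ 25643 (mod 40296).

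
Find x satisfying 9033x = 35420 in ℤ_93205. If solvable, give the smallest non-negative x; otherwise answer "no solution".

3605

First find gcd(9033, 93205):
93205 = 10*9033 + 2875
9033 = 3*2875 + 408
2875 = 7*408 + 19
408 = 21*19 + 9
19 = 2*9 + 1
9 = 9*1 + 0
gcd = 1, so a unique solution mod 93205 exists.
Back-substitute for the Bézout coefficients:
1 = 19 − 2·9
1 = −2·408 + 43·19
1 = 43·2875 − 303·408
1 = −303·9033 + 952·2875
1 = 952·93205 − 9823·9033
So 9033·(-9823) ≡ 1 (mod 93205), giving 9033⁻¹ ≡ 83382.
x ≡ 9033⁻¹·35420 ≡ 83382·35420 ≡ 3605 (mod 93205).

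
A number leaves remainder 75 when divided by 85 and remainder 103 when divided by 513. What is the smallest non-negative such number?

Write x = 75 + 85·k. Then 85·k ≡ 103 − 75 ≡ 28 (mod 513).
Need 85⁻¹ mod 513. Extended Euclid on (513, 85):
513 = 6·85 + 3
85 = 28·3 + 1
3 = 3·1 + 0
Back-substitute:
1 = 85 − 28·3
1 = −28·513 + 169·85
85⁻¹ ≡ 169 (mod 513), so k ≡ 169·28 ≡ 115 (mod 513).
x = 75 + 85·115 = 9850.

9850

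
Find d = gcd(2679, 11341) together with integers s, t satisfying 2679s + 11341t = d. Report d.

Repeated division:
11341 = 4·2679 + 625
2679 = 4·625 + 179
625 = 3·179 + 88
179 = 2·88 + 3
88 = 29·3 + 1
3 = 3·1 + 0
gcd(2679, 11341) = 1.
Express as a combination:
1 = 88 − 29·3
1 = −29·179 + 59·88
1 = 59·625 − 206·179
1 = −206·2679 + 883·625
1 = 883·11341 − 3738·2679
So 1 = (883)·11341 + (-3738)·2679.

1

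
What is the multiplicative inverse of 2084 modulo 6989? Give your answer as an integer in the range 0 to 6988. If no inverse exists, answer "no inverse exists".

3632

Apply the Euclidean algorithm to 6989 and 2084:
6989 = 3·2084 + 737
2084 = 2·737 + 610
737 = 1·610 + 127
610 = 4·127 + 102
127 = 1·102 + 25
102 = 4·25 + 2
25 = 12·2 + 1
2 = 2·1 + 0
Since gcd(2084, 6989) = 1, back-substitute to write 1 as a combination:
1 = 25 − 12·2
1 = −12·102 + 49·25
1 = 49·127 − 61·102
1 = −61·610 + 293·127
1 = 293·737 − 354·610
1 = −354·2084 + 1001·737
1 = 1001·6989 − 3357·2084
Thus 2084·(-3357) ≡ 1 (mod 6989); reducing, -3357 mod 6989 = 3632.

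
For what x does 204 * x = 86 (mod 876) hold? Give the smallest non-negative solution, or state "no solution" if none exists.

no solution

gcd(204, 876):
876 = 4×204 + 60
204 = 3×60 + 24
60 = 2×24 + 12
24 = 2×12 + 0
gcd = 12, but 12 ∤ 86, so the congruence has no solution.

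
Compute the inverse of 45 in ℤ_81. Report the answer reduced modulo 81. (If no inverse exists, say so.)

no inverse exists

Compute gcd(45, 81):
81 = 1·45 + 36
45 = 1·36 + 9
36 = 4·9 + 0
Since gcd = 9 > 1, 45 is not a unit mod 81.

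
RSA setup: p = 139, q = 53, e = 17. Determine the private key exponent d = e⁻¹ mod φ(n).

φ(n) = (p−1)(q−1) = 138·52 = 7176.
Need d with 17·d ≡ 1 (mod 7176). Apply the extended Euclidean algorithm:
7176 = 422×17 + 2
17 = 8×2 + 1
2 = 2×1 + 0
Back-substitute:
1 = 17 − 8·2
1 = −8·7176 + 3377·17
So 17·3377 ≡ 1 (mod 7176), hence d = 3377.

3377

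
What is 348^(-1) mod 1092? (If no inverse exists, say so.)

no inverse exists

Euclidean algorithm on 1092, 348:
1092 = 3·348 + 48
348 = 7·48 + 12
48 = 4·12 + 0
Since gcd = 12 > 1, 348 is not a unit mod 1092.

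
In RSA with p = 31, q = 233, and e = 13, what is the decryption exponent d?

φ(n) = (p−1)(q−1) = 30·232 = 6960.
Need d with 13·d ≡ 1 (mod 6960). Apply the extended Euclidean algorithm:
6960 = 535×13 + 5
13 = 2×5 + 3
5 = 1×3 + 2
3 = 1×2 + 1
2 = 2×1 + 0
Back-substitute:
1 = 3 − 2
1 = −5 + 2·3
1 = 2·13 − 5·5
1 = −5·6960 + 2677·13
So 13·2677 ≡ 1 (mod 6960), hence d = 2677.

2677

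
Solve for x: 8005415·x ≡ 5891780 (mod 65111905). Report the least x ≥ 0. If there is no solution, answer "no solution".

First find gcd(8005415, 65111905):
65111905 = 8*8005415 + 1068585
8005415 = 7*1068585 + 525320
1068585 = 2*525320 + 17945
525320 = 29*17945 + 4915
17945 = 3*4915 + 3200
4915 = 1*3200 + 1715
3200 = 1*1715 + 1485
1715 = 1*1485 + 230
1485 = 6*230 + 105
230 = 2*105 + 20
105 = 5*20 + 5
20 = 4*5 + 0
gcd = 5 and 5 | 5891780, so solutions exist. Divide through by 5: 1601083x ≡ 1178356 (mod 13022381).
Now find 1601083⁻¹ mod 13022381:
13022381 = 8*1601083 + 213717
1601083 = 7*213717 + 105064
213717 = 2*105064 + 3589
105064 = 29*3589 + 983
3589 = 3*983 + 640
983 = 1*640 + 343
640 = 1*343 + 297
343 = 1*297 + 46
297 = 6*46 + 21
46 = 2*21 + 4
21 = 5*4 + 1
4 = 4*1 + 0
Back-substitute:
1 = 21 − 5·4
1 = −5·46 + 11·21
1 = 11·297 − 71·46
1 = −71·343 + 82·297
1 = 82·640 − 153·343
1 = −153·983 + 235·640
1 = 235·3589 − 858·983
1 = −858·105064 + 25117·3589
1 = 25117·213717 − 51092·105064
1 = −51092·1601083 + 382761·213717
1 = 382761·13022381 − 3113180·1601083
So 1601083·(-3113180) ≡ 1 (mod 13022381), i.e. 1601083⁻¹ ≡ 9909201.
Then x ≡ 9909201·1178356 ≡ 9462763 (mod 13022381); the smallest non-negative solution is x = 9462763.

9462763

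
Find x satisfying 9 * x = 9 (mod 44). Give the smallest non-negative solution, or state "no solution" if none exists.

First find gcd(9, 44):
44 = 4×9 + 8
9 = 1×8 + 1
8 = 8×1 + 0
gcd = 1, so a unique solution mod 44 exists.
Back-substitute for the Bézout coefficients:
1 = 9 − 8
1 = −44 + 5·9
So 9·(5) ≡ 1 (mod 44), giving 9⁻¹ ≡ 5.
x ≡ 9⁻¹·9 ≡ 5·9 ≡ 1 (mod 44).

1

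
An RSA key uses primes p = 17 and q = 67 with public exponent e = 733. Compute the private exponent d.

85

φ(n) = (p−1)(q−1) = 16·66 = 1056.
Need d with 733·d ≡ 1 (mod 1056). Apply the extended Euclidean algorithm:
1056 = 1×733 + 323
733 = 2×323 + 87
323 = 3×87 + 62
87 = 1×62 + 25
62 = 2×25 + 12
25 = 2×12 + 1
12 = 12×1 + 0
Back-substitute:
1 = 25 − 2·12
1 = −2·62 + 5·25
1 = 5·87 − 7·62
1 = −7·323 + 26·87
1 = 26·733 − 59·323
1 = −59·1056 + 85·733
So 733·85 ≡ 1 (mod 1056), hence d = 85.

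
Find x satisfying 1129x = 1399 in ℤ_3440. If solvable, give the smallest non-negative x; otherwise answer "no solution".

3231

First find gcd(1129, 3440):
3440 = 3*1129 + 53
1129 = 21*53 + 16
53 = 3*16 + 5
16 = 3*5 + 1
5 = 5*1 + 0
gcd = 1, so a unique solution mod 3440 exists.
Back-substitute for the Bézout coefficients:
1 = 16 − 3·5
1 = −3·53 + 10·16
1 = 10·1129 − 213·53
1 = −213·3440 + 649·1129
So 1129·(649) ≡ 1 (mod 3440), giving 1129⁻¹ ≡ 649.
x ≡ 1129⁻¹·1399 ≡ 649·1399 ≡ 3231 (mod 3440).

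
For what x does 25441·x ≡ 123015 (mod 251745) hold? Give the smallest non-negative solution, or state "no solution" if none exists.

no solution

gcd(25441, 251745):
251745 = 9*25441 + 22776
25441 = 1*22776 + 2665
22776 = 8*2665 + 1456
2665 = 1*1456 + 1209
1456 = 1*1209 + 247
1209 = 4*247 + 221
247 = 1*221 + 26
221 = 8*26 + 13
26 = 2*13 + 0
gcd = 13, but 13 ∤ 123015, so the congruence has no solution.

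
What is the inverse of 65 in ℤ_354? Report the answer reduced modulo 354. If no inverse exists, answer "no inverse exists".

gcd(354, 65) by repeated division:
354 = 5·65 + 29
65 = 2·29 + 7
29 = 4·7 + 1
7 = 7·1 + 0
gcd = 1, so the inverse exists. Back-substitute:
1 = 29 − 4·7
1 = −4·65 + 9·29
1 = 9·354 − 49·65
Thus 65·(-49) ≡ 1 (mod 354); reducing, -49 mod 354 = 305.

305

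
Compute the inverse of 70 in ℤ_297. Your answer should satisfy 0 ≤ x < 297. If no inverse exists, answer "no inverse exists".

157

gcd(297, 70) by repeated division:
297 = 4*70 + 17
70 = 4*17 + 2
17 = 8*2 + 1
2 = 2*1 + 0
The gcd is 1. Working backward:
1 = 17 − 8·2
1 = −8·70 + 33·17
1 = 33·297 − 140·70
So 70·(-140) ≡ 1 (mod 297), and -140 ≡ 157 (mod 297).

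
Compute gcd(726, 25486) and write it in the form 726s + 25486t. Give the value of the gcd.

Euclidean algorithm:
25486 = 35×726 + 76
726 = 9×76 + 42
76 = 1×42 + 34
42 = 1×34 + 8
34 = 4×8 + 2
8 = 4×2 + 0
gcd(726, 25486) = 2.
Express as a combination:
2 = 34 − 4·8
2 = −4·42 + 5·34
2 = 5·76 − 9·42
2 = −9·726 + 86·76
2 = 86·25486 − 3019·726
So 2 = (86)·25486 + (-3019)·726.

2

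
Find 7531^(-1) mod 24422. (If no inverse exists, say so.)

8065

Run Euclid on (24422, 7531):
24422 = 3·7531 + 1829
7531 = 4·1829 + 215
1829 = 8·215 + 109
215 = 1·109 + 106
109 = 1·106 + 3
106 = 35·3 + 1
3 = 3·1 + 0
Since gcd(7531, 24422) = 1, back-substitute to write 1 as a combination:
1 = 106 − 35·3
1 = −35·109 + 36·106
1 = 36·215 − 71·109
1 = −71·1829 + 604·215
1 = 604·7531 − 2487·1829
1 = −2487·24422 + 8065·7531
So 7531·8065 ≡ 1 (mod 24422).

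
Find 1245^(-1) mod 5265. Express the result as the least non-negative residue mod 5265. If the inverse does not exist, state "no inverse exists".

Euclidean algorithm on 5265, 1245:
5265 = 4×1245 + 285
1245 = 4×285 + 105
285 = 2×105 + 75
105 = 1×75 + 30
75 = 2×30 + 15
30 = 2×15 + 0
Since gcd = 15 > 1, 1245 is not a unit mod 5265.

no inverse exists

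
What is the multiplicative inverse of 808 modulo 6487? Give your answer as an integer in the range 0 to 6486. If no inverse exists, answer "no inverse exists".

2256

Apply the Euclidean algorithm to 6487 and 808:
6487 = 8·808 + 23
808 = 35·23 + 3
23 = 7·3 + 2
3 = 1·2 + 1
2 = 2·1 + 0
The gcd is 1. Working backward:
1 = 3 − 2
1 = −23 + 8·3
1 = 8·808 − 281·23
1 = −281·6487 + 2256·808
So 808·2256 ≡ 1 (mod 6487).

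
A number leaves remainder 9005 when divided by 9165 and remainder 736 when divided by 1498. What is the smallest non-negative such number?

Write x = 9005 + 9165·k. Then 9165·k ≡ 736 − 9005 ≡ 719 (mod 1498).
Need 9165⁻¹ mod 1498. Extended Euclid on (1498, 177):
1498 = 8*177 + 82
177 = 2*82 + 13
82 = 6*13 + 4
13 = 3*4 + 1
4 = 4*1 + 0
Back-substitute:
1 = 13 − 3·4
1 = −3·82 + 19·13
1 = 19·177 − 41·82
1 = −41·1498 + 347·177
9165⁻¹ ≡ 347 (mod 1498), so k ≡ 347·719 ≡ 825 (mod 1498).
x = 9005 + 9165·825 = 7570130.

7570130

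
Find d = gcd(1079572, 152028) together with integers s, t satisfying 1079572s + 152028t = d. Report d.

Apply Euclid's algorithm to 1079572 and 152028:
1079572 = 7*152028 + 15376
152028 = 9*15376 + 13644
15376 = 1*13644 + 1732
13644 = 7*1732 + 1520
1732 = 1*1520 + 212
1520 = 7*212 + 36
212 = 5*36 + 32
36 = 1*32 + 4
32 = 8*4 + 0
gcd(1079572, 152028) = 4.
Working backward:
4 = 36 − 32
4 = −212 + 6·36
4 = 6·1520 − 43·212
4 = −43·1732 + 49·1520
4 = 49·13644 − 386·1732
4 = −386·15376 + 435·13644
4 = 435·152028 − 4301·15376
4 = −4301·1079572 + 30542·152028
So 4 = (-4301)·1079572 + (30542)·152028.

4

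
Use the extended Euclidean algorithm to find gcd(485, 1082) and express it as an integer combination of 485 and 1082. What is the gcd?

1

Repeated division:
1082 = 2·485 + 112
485 = 4·112 + 37
112 = 3·37 + 1
37 = 37·1 + 0
gcd(485, 1082) = 1.
Express as a combination:
1 = 112 − 3·37
1 = −3·485 + 13·112
1 = 13·1082 − 29·485
So 1 = (13)·1082 + (-29)·485.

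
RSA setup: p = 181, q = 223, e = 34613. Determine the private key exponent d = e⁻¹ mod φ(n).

24677

φ(n) = (p−1)(q−1) = 180·222 = 39960.
Need d with 34613·d ≡ 1 (mod 39960). Apply the extended Euclidean algorithm:
39960 = 1·34613 + 5347
34613 = 6·5347 + 2531
5347 = 2·2531 + 285
2531 = 8·285 + 251
285 = 1·251 + 34
251 = 7·34 + 13
34 = 2·13 + 8
13 = 1·8 + 5
8 = 1·5 + 3
5 = 1·3 + 2
3 = 1·2 + 1
2 = 2·1 + 0
Back-substitute:
1 = 3 − 2
1 = −5 + 2·3
1 = 2·8 − 3·5
1 = −3·13 + 5·8
1 = 5·34 − 13·13
1 = −13·251 + 96·34
1 = 96·285 − 109·251
1 = −109·2531 + 968·285
1 = 968·5347 − 2045·2531
1 = −2045·34613 + 13238·5347
1 = 13238·39960 − 15283·34613
So 34613·(-15283) ≡ 1 (mod 39960), hence d ≡ -15283 ≡ 24677 (mod 39960).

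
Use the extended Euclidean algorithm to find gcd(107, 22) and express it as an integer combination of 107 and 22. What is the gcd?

Euclidean algorithm:
107 = 4·22 + 19
22 = 1·19 + 3
19 = 6·3 + 1
3 = 3·1 + 0
gcd(107, 22) = 1.
Back-substituting:
1 = 19 − 6·3
1 = −6·22 + 7·19
1 = 7·107 − 34·22
So 1 = (7)·107 + (-34)·22.

1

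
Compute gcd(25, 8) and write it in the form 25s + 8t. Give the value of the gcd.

Repeated division:
25 = 3·8 + 1
8 = 8·1 + 0
gcd(25, 8) = 1.
Express as a combination:
1 = 25 − 3·8
So 1 = (1)·25 + (-3)·8.

1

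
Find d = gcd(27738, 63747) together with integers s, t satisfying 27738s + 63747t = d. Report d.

Repeated division:
63747 = 2×27738 + 8271
27738 = 3×8271 + 2925
8271 = 2×2925 + 2421
2925 = 1×2421 + 504
2421 = 4×504 + 405
504 = 1×405 + 99
405 = 4×99 + 9
99 = 11×9 + 0
gcd(27738, 63747) = 9.
Back-substituting:
9 = 405 − 4·99
9 = −4·504 + 5·405
9 = 5·2421 − 24·504
9 = −24·2925 + 29·2421
9 = 29·8271 − 82·2925
9 = −82·27738 + 275·8271
9 = 275·63747 − 632·27738
So 9 = (275)·63747 + (-632)·27738.

9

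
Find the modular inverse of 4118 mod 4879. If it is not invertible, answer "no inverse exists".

Extended Euclidean algorithm:
4879 = 1×4118 + 761
4118 = 5×761 + 313
761 = 2×313 + 135
313 = 2×135 + 43
135 = 3×43 + 6
43 = 7×6 + 1
6 = 6×1 + 0
Since gcd(4118, 4879) = 1, back-substitute to write 1 as a combination:
1 = 43 − 7·6
1 = −7·135 + 22·43
1 = 22·313 − 51·135
1 = −51·761 + 124·313
1 = 124·4118 − 671·761
1 = −671·4879 + 795·4118
So 4118·795 ≡ 1 (mod 4879).

795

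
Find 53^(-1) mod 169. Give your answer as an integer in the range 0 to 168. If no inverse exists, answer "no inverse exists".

118

Apply the Euclidean algorithm to 169 and 53:
169 = 3*53 + 10
53 = 5*10 + 3
10 = 3*3 + 1
3 = 3*1 + 0
gcd = 1, so the inverse exists. Back-substitute:
1 = 10 − 3·3
1 = −3·53 + 16·10
1 = 16·169 − 51·53
Thus 53·(-51) ≡ 1 (mod 169); reducing, -51 mod 169 = 118.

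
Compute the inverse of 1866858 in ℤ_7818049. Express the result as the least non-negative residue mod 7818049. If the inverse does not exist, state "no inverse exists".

199277

gcd(7818049, 1866858) by repeated division:
7818049 = 4*1866858 + 350617
1866858 = 5*350617 + 113773
350617 = 3*113773 + 9298
113773 = 12*9298 + 2197
9298 = 4*2197 + 510
2197 = 4*510 + 157
510 = 3*157 + 39
157 = 4*39 + 1
39 = 39*1 + 0
gcd = 1, so the inverse exists. Back-substitute:
1 = 157 − 4·39
1 = −4·510 + 13·157
1 = 13·2197 − 56·510
1 = −56·9298 + 237·2197
1 = 237·113773 − 2900·9298
1 = −2900·350617 + 8937·113773
1 = 8937·1866858 − 47585·350617
1 = −47585·7818049 + 199277·1866858
So 1866858·199277 ≡ 1 (mod 7818049).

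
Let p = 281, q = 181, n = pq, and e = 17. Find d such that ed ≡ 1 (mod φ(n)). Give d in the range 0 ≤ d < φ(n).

φ(n) = (p−1)(q−1) = 280·180 = 50400.
Need d with 17·d ≡ 1 (mod 50400). Apply the extended Euclidean algorithm:
50400 = 2964·17 + 12
17 = 1·12 + 5
12 = 2·5 + 2
5 = 2·2 + 1
2 = 2·1 + 0
Back-substitute:
1 = 5 − 2·2
1 = −2·12 + 5·5
1 = 5·17 − 7·12
1 = −7·50400 + 20753·17
So 17·20753 ≡ 1 (mod 50400), hence d = 20753.

20753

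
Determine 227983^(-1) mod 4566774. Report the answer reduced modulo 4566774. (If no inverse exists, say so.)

Extended Euclidean algorithm:
4566774 = 20·227983 + 7114
227983 = 32·7114 + 335
7114 = 21·335 + 79
335 = 4·79 + 19
79 = 4·19 + 3
19 = 6·3 + 1
3 = 3·1 + 0
The gcd is 1. Working backward:
1 = 19 − 6·3
1 = −6·79 + 25·19
1 = 25·335 − 106·79
1 = −106·7114 + 2251·335
1 = 2251·227983 − 72138·7114
1 = −72138·4566774 + 1445011·227983
So 227983·1445011 ≡ 1 (mod 4566774).

1445011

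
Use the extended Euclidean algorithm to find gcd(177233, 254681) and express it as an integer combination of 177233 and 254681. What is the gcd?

7

Apply Euclid's algorithm to 254681 and 177233:
254681 = 1*177233 + 77448
177233 = 2*77448 + 22337
77448 = 3*22337 + 10437
22337 = 2*10437 + 1463
10437 = 7*1463 + 196
1463 = 7*196 + 91
196 = 2*91 + 14
91 = 6*14 + 7
14 = 2*7 + 0
gcd(177233, 254681) = 7.
Working backward:
7 = 91 − 6·14
7 = −6·196 + 13·91
7 = 13·1463 − 97·196
7 = −97·10437 + 692·1463
7 = 692·22337 − 1481·10437
7 = −1481·77448 + 5135·22337
7 = 5135·177233 − 11751·77448
7 = −11751·254681 + 16886·177233
So 7 = (-11751)·254681 + (16886)·177233.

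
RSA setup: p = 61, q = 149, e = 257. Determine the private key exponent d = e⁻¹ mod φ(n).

1313

φ(n) = (p−1)(q−1) = 60·148 = 8880.
Need d with 257·d ≡ 1 (mod 8880). Apply the extended Euclidean algorithm:
8880 = 34*257 + 142
257 = 1*142 + 115
142 = 1*115 + 27
115 = 4*27 + 7
27 = 3*7 + 6
7 = 1*6 + 1
6 = 6*1 + 0
Back-substitute:
1 = 7 − 6
1 = −27 + 4·7
1 = 4·115 − 17·27
1 = −17·142 + 21·115
1 = 21·257 − 38·142
1 = −38·8880 + 1313·257
So 257·1313 ≡ 1 (mod 8880), hence d = 1313.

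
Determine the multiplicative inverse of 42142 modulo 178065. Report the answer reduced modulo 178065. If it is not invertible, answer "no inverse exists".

gcd(178065, 42142) by repeated division:
178065 = 4×42142 + 9497
42142 = 4×9497 + 4154
9497 = 2×4154 + 1189
4154 = 3×1189 + 587
1189 = 2×587 + 15
587 = 39×15 + 2
15 = 7×2 + 1
2 = 2×1 + 0
The gcd is 1. Working backward:
1 = 15 − 7·2
1 = −7·587 + 274·15
1 = 274·1189 − 555·587
1 = −555·4154 + 1939·1189
1 = 1939·9497 − 4433·4154
1 = −4433·42142 + 19671·9497
1 = 19671·178065 − 83117·42142
Thus 42142·(-83117) ≡ 1 (mod 178065); reducing, -83117 mod 178065 = 94948.

94948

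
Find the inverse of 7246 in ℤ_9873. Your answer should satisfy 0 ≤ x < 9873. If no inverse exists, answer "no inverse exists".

1135

Run Euclid on (9873, 7246):
9873 = 1·7246 + 2627
7246 = 2·2627 + 1992
2627 = 1·1992 + 635
1992 = 3·635 + 87
635 = 7·87 + 26
87 = 3·26 + 9
26 = 2·9 + 8
9 = 1·8 + 1
8 = 8·1 + 0
Since gcd(7246, 9873) = 1, back-substitute to write 1 as a combination:
1 = 9 − 8
1 = −26 + 3·9
1 = 3·87 − 10·26
1 = −10·635 + 73·87
1 = 73·1992 − 229·635
1 = −229·2627 + 302·1992
1 = 302·7246 − 833·2627
1 = −833·9873 + 1135·7246
So 7246·1135 ≡ 1 (mod 9873).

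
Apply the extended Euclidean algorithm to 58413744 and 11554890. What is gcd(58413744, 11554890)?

6

Euclidean algorithm:
58413744 = 5·11554890 + 639294
11554890 = 18·639294 + 47598
639294 = 13·47598 + 20520
47598 = 2·20520 + 6558
20520 = 3·6558 + 846
6558 = 7·846 + 636
846 = 1·636 + 210
636 = 3·210 + 6
210 = 35·6 + 0
gcd(58413744, 11554890) = 6.
Express as a combination:
6 = 636 − 3·210
6 = −3·846 + 4·636
6 = 4·6558 − 31·846
6 = −31·20520 + 97·6558
6 = 97·47598 − 225·20520
6 = −225·639294 + 3022·47598
6 = 3022·11554890 − 54621·639294
6 = −54621·58413744 + 276127·11554890
So 6 = (-54621)·58413744 + (276127)·11554890.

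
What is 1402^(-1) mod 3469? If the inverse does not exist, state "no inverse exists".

Extended Euclidean algorithm:
3469 = 2*1402 + 665
1402 = 2*665 + 72
665 = 9*72 + 17
72 = 4*17 + 4
17 = 4*4 + 1
4 = 4*1 + 0
gcd = 1, so the inverse exists. Back-substitute:
1 = 17 − 4·4
1 = −4·72 + 17·17
1 = 17·665 − 157·72
1 = −157·1402 + 331·665
1 = 331·3469 − 819·1402
Thus 1402·(-819) ≡ 1 (mod 3469); reducing, -819 mod 3469 = 2650.

2650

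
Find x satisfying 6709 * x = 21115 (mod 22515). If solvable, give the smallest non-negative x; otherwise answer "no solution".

17350

First find gcd(6709, 22515):
22515 = 3*6709 + 2388
6709 = 2*2388 + 1933
2388 = 1*1933 + 455
1933 = 4*455 + 113
455 = 4*113 + 3
113 = 37*3 + 2
3 = 1*2 + 1
2 = 2*1 + 0
gcd = 1, so a unique solution mod 22515 exists.
Back-substitute for the Bézout coefficients:
1 = 3 − 2
1 = −113 + 38·3
1 = 38·455 − 153·113
1 = −153·1933 + 650·455
1 = 650·2388 − 803·1933
1 = −803·6709 + 2256·2388
1 = 2256·22515 − 7571·6709
So 6709·(-7571) ≡ 1 (mod 22515), giving 6709⁻¹ ≡ 14944.
x ≡ 6709⁻¹·21115 ≡ 14944·21115 ≡ 17350 (mod 22515).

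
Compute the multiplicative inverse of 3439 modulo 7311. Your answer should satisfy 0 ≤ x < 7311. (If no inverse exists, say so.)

6433

gcd(7311, 3439) by repeated division:
7311 = 2×3439 + 433
3439 = 7×433 + 408
433 = 1×408 + 25
408 = 16×25 + 8
25 = 3×8 + 1
8 = 8×1 + 0
gcd = 1, so the inverse exists. Back-substitute:
1 = 25 − 3·8
1 = −3·408 + 49·25
1 = 49·433 − 52·408
1 = −52·3439 + 413·433
1 = 413·7311 − 878·3439
So 3439·(-878) ≡ 1 (mod 7311), and -878 ≡ 6433 (mod 7311).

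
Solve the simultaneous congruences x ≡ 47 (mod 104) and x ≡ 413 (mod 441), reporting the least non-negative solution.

1295

Write x = 47 + 104·k. Then 104·k ≡ 413 − 47 ≡ 366 (mod 441).
Need 104⁻¹ mod 441. Extended Euclid on (441, 104):
441 = 4×104 + 25
104 = 4×25 + 4
25 = 6×4 + 1
4 = 4×1 + 0
Back-substitute:
1 = 25 − 6·4
1 = −6·104 + 25·25
1 = 25·441 − 106·104
104⁻¹ ≡ 335 (mod 441), so k ≡ 335·366 ≡ 12 (mod 441).
x = 47 + 104·12 = 1295.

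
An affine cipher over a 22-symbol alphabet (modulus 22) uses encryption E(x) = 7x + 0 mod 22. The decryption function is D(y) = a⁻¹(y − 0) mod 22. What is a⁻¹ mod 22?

19

Apply the Euclidean algorithm to 22 and 7:
22 = 3·7 + 1
7 = 7·1 + 0
Since gcd(7, 22) = 1, back-substitute to write 1 as a combination:
1 = 22 − 3·7
So 7·(-3) ≡ 1 (mod 22), and -3 ≡ 19 (mod 22).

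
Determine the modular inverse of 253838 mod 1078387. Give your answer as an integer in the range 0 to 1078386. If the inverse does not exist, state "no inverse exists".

1037106

Run Euclid on (1078387, 253838):
1078387 = 4*253838 + 63035
253838 = 4*63035 + 1698
63035 = 37*1698 + 209
1698 = 8*209 + 26
209 = 8*26 + 1
26 = 26*1 + 0
Since gcd(253838, 1078387) = 1, back-substitute to write 1 as a combination:
1 = 209 − 8·26
1 = −8·1698 + 65·209
1 = 65·63035 − 2413·1698
1 = −2413·253838 + 9717·63035
1 = 9717·1078387 − 41281·253838
Thus 253838·(-41281) ≡ 1 (mod 1078387); reducing, -41281 mod 1078387 = 1037106.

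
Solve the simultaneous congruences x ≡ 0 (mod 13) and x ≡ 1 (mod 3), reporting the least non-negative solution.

Write x = 0 + 13·k. Then 13·k ≡ 1 − 0 ≡ 1 (mod 3).
Need 13⁻¹ mod 3. Extended Euclid on (3, 1):
3 = 3·1 + 0
13⁻¹ ≡ 1 (mod 3), so k ≡ 1·1 ≡ 1 (mod 3).
x = 0 + 13·1 = 13.

13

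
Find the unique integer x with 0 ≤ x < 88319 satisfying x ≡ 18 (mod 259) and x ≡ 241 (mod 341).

Write x = 18 + 259·k. Then 259·k ≡ 241 − 18 ≡ 223 (mod 341).
Need 259⁻¹ mod 341. Extended Euclid on (341, 259):
341 = 1·259 + 82
259 = 3·82 + 13
82 = 6·13 + 4
13 = 3·4 + 1
4 = 4·1 + 0
Back-substitute:
1 = 13 − 3·4
1 = −3·82 + 19·13
1 = 19·259 − 60·82
1 = −60·341 + 79·259
259⁻¹ ≡ 79 (mod 341), so k ≡ 79·223 ≡ 226 (mod 341).
x = 18 + 259·226 = 58552.

58552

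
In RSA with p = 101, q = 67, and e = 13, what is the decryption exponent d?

5077

φ(n) = (p−1)(q−1) = 100·66 = 6600.
Need d with 13·d ≡ 1 (mod 6600). Apply the extended Euclidean algorithm:
6600 = 507*13 + 9
13 = 1*9 + 4
9 = 2*4 + 1
4 = 4*1 + 0
Back-substitute:
1 = 9 − 2·4
1 = −2·13 + 3·9
1 = 3·6600 − 1523·13
So 13·(-1523) ≡ 1 (mod 6600), hence d ≡ -1523 ≡ 5077 (mod 6600).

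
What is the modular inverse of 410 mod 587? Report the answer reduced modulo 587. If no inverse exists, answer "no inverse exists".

Extended Euclidean algorithm:
587 = 1×410 + 177
410 = 2×177 + 56
177 = 3×56 + 9
56 = 6×9 + 2
9 = 4×2 + 1
2 = 2×1 + 0
The gcd is 1. Working backward:
1 = 9 − 4·2
1 = −4·56 + 25·9
1 = 25·177 − 79·56
1 = −79·410 + 183·177
1 = 183·587 − 262·410
So 410·(-262) ≡ 1 (mod 587), and -262 ≡ 325 (mod 587).

325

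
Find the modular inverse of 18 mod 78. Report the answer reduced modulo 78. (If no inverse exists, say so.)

no inverse exists

Compute gcd(18, 78):
78 = 4×18 + 6
18 = 3×6 + 0
The gcd is 6, not 1, hence no inverse exists.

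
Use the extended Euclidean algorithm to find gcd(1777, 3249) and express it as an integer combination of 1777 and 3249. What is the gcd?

Apply Euclid's algorithm to 3249 and 1777:
3249 = 1×1777 + 1472
1777 = 1×1472 + 305
1472 = 4×305 + 252
305 = 1×252 + 53
252 = 4×53 + 40
53 = 1×40 + 13
40 = 3×13 + 1
13 = 13×1 + 0
gcd(1777, 3249) = 1.
Back-substituting:
1 = 40 − 3·13
1 = −3·53 + 4·40
1 = 4·252 − 19·53
1 = −19·305 + 23·252
1 = 23·1472 − 111·305
1 = −111·1777 + 134·1472
1 = 134·3249 − 245·1777
So 1 = (134)·3249 + (-245)·1777.

1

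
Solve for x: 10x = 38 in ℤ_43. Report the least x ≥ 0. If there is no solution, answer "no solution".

21

First find gcd(10, 43):
43 = 4*10 + 3
10 = 3*3 + 1
3 = 3*1 + 0
gcd = 1, so a unique solution mod 43 exists.
Back-substitute for the Bézout coefficients:
1 = 10 − 3·3
1 = −3·43 + 13·10
So 10·(13) ≡ 1 (mod 43), giving 10⁻¹ ≡ 13.
x ≡ 10⁻¹·38 ≡ 13·38 ≡ 21 (mod 43).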